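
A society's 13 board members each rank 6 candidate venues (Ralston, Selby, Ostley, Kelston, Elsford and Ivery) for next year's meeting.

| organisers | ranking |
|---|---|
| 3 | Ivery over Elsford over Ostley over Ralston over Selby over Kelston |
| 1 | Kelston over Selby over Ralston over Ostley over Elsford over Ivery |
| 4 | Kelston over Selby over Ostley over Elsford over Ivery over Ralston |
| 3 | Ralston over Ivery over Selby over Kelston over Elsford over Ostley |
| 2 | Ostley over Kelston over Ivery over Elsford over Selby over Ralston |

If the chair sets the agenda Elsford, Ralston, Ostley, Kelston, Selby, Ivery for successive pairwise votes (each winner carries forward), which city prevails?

Round 1: Elsford vs Ralston — 9–4, Elsford advances.
Round 2: Elsford vs Ostley — 6–7, Ostley advances.
Round 3: Ostley vs Kelston — 5–8, Kelston advances.
Round 4: Kelston vs Selby — 7–6, Kelston advances.
Round 5: Kelston vs Ivery — 7–6, Kelston advances.
Kelston survives the agenda.

Kelston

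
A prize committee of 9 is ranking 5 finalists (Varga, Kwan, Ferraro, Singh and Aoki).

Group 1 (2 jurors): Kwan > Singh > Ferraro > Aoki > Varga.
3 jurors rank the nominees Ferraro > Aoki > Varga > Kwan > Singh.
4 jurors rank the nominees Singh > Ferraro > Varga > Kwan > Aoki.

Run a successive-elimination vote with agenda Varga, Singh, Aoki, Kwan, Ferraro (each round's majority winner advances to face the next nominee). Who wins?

Round 1: Varga vs Singh — 3–6, Singh advances.
Round 2: Singh vs Aoki — 6–3, Singh advances.
Round 3: Singh vs Kwan — 4–5, Kwan advances.
Round 4: Kwan vs Ferraro — 2–7, Ferraro advances.
The agenda winner is Ferraro.

Ferraro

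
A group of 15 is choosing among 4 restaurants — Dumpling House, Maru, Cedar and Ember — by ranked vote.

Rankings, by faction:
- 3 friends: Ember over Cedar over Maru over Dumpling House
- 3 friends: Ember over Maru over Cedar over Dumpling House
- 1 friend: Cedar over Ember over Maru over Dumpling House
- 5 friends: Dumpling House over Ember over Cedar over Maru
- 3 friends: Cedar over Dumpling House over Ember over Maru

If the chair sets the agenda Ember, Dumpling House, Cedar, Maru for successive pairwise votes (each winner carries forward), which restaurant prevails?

Cedar

Round 1: Ember vs Dumpling House — 7–8, Dumpling House advances.
Round 2: Dumpling House vs Cedar — 5–10, Cedar advances.
Round 3: Cedar vs Maru — 12–3, Cedar advances.
Cedar survives the agenda.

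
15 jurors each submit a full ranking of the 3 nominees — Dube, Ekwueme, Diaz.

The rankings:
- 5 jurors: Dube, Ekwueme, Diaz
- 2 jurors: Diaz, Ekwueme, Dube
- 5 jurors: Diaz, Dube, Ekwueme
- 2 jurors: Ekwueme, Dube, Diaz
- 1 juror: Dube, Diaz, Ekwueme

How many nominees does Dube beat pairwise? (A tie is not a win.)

Dube against each rival (15 jurors):
Dube vs Ekwueme: 5+5+1 = 11 for Dube, 4 for Ekwueme — Dube by 11–4.
Dube vs Diaz: Dube, 8–7.
Dube beats Ekwueme, Diaz — 2 pairwise wins.

2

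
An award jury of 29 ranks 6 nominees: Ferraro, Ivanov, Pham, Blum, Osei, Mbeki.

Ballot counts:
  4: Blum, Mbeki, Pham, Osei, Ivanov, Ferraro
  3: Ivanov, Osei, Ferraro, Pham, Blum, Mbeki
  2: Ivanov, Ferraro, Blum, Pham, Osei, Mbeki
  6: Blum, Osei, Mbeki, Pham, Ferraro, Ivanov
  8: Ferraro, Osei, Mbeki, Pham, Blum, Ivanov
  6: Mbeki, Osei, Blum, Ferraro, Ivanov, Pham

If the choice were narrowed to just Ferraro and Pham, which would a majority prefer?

Ferraro

Ballots ranking Ferraro above Pham: 3 + 2 + 8 + 6 = 19.
Ballots ranking Pham above Ferraro: 29 − 19 = 10.
Ferraro wins the head-to-head 19–10.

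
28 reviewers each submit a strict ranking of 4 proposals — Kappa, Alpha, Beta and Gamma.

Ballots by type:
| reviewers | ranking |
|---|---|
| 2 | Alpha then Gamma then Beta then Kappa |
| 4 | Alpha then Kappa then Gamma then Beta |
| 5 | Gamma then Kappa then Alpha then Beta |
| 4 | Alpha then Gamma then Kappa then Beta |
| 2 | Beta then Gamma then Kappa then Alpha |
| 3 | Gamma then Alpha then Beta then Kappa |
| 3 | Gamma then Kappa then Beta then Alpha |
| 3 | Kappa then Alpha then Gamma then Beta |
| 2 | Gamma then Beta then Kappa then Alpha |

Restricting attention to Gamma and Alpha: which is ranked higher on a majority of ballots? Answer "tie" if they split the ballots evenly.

Ballots ranking Gamma above Alpha: 5 + 2 + 3 + 3 + 2 = 15.
Ballots ranking Alpha above Gamma: 28 − 15 = 13.
Gamma wins the head-to-head 15–13.

Gamma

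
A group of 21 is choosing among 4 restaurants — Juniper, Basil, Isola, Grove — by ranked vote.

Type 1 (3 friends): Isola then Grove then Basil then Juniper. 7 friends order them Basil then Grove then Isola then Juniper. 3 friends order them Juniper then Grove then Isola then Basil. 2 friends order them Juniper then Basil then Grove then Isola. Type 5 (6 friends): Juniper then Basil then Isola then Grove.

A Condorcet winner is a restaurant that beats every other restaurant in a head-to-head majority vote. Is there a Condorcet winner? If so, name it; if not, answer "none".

Juniper

Check each pair by majority over 21 ballots:
Juniper vs Basil: Juniper, 11–10.
Juniper vs Isola: 3+2+6 = 11 for Juniper, 10 for Isola — Juniper by 11–10.
Juniper vs Grove: Juniper, 11–10.
Basil vs Isola: Basil wins 15–6.
Basil vs Grove: Basil wins 15–6.
Isola vs Grove: 9 to 12, Grove.
Juniper wins every pairwise contest, so Juniper is the Condorcet winner.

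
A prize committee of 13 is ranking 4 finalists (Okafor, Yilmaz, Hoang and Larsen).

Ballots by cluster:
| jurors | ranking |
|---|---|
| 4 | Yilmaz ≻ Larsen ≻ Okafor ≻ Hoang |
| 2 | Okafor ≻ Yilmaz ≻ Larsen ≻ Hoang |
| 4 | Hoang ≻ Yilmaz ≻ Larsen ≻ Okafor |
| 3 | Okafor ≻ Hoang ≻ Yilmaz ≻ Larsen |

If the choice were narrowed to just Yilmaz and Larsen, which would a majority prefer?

Yilmaz

Ballots ranking Yilmaz above Larsen: 4 + 2 + 4 + 3 = 13.
Ballots ranking Larsen above Yilmaz: 13 − 13 = 0.
Yilmaz wins the head-to-head 13–0.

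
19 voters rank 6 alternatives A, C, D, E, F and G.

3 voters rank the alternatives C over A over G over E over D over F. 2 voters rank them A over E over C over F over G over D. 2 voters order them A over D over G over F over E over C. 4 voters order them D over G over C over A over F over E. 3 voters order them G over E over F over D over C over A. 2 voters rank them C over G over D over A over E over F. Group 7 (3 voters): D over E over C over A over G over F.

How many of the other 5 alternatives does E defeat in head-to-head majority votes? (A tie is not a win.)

E against each rival (19 voters):
E–A: A 13–6.
E vs C: E wins 10–9.
E vs D: 8 to 11, D.
E–F: E 13–6.
E vs G: G, 14–5.
E beats C, F; loses to A, D, G — 2 pairwise wins.

2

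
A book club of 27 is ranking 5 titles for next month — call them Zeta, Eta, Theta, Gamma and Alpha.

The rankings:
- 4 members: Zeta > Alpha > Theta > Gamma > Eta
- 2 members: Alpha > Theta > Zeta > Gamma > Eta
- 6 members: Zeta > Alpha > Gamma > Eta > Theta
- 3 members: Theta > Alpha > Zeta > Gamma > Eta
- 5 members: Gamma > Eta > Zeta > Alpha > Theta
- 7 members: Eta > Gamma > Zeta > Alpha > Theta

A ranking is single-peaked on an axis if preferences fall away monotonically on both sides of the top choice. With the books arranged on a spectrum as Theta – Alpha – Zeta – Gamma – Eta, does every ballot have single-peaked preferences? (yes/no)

Axis positions: Theta=1, Alpha=2, Zeta=3, Gamma=4, Eta=5.
Bloc 1 (peak Zeta at position 3): ranking walks positions 3-2-1-4-5, expanding outward from the peak — single-peaked.
Bloc 2 (peak Alpha at position 2): ranking walks positions 2-1-3-4-5, expanding outward from the peak — single-peaked.
Bloc 3 (peak Zeta at position 3): ranking walks positions 3-2-4-5-1, expanding outward from the peak — single-peaked.
Bloc 4 (peak Theta at position 1): ranking walks positions 1-2-3-4-5, expanding outward from the peak — single-peaked.
Bloc 5 (peak Gamma at position 4): ranking walks positions 4-5-3-2-1, expanding outward from the peak — single-peaked.
Bloc 6 (peak Eta at position 5): ranking walks positions 5-4-3-2-1, expanding outward from the peak — single-peaked.
Every ranking is single-peaked on this axis.

yes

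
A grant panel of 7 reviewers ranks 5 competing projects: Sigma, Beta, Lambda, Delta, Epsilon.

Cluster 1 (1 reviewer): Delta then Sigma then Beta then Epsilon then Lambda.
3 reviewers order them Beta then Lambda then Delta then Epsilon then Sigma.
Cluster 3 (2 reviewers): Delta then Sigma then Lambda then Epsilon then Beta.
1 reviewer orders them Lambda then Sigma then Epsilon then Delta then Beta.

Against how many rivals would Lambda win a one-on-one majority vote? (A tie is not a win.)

Lambda against each rival (7 reviewers):
Lambda vs Sigma: Lambda is ranked higher on 3+1 = 4 ballots, Sigma on 3. Lambda wins 4–3.
Lambda vs Beta: 2+1 = 3 for Lambda, 4 for Beta — Beta by 4–3.
Lambda vs Delta: 3+1 = 4 for Lambda, 3 for Delta — Lambda by 4–3.
Lambda–Epsilon: Lambda 6–1.
Lambda beats Sigma, Delta, Epsilon; loses to Beta — 3 pairwise wins.

3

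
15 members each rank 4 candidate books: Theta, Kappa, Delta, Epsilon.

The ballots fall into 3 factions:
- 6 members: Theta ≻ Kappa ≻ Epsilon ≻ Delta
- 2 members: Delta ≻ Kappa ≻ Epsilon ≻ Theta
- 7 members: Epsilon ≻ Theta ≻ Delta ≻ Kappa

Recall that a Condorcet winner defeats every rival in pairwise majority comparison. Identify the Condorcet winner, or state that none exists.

Check each pair by majority over 15 ballots:
Theta vs Kappa: Theta wins 13–2.
Theta vs Delta: Theta, 13–2.
Theta vs Epsilon: Epsilon, 9–6.
Kappa vs Delta: Delta wins 9–6.
Kappa vs Epsilon: Kappa, 8–7.
Delta–Epsilon: Epsilon 13–2.
Each book drops at least one matchup (Theta loses to Epsilon; Kappa loses to Theta; Delta loses to Theta; Epsilon loses to Kappa); the cycle Theta > Kappa > Epsilon > Theta rules out a Condorcet winner.

none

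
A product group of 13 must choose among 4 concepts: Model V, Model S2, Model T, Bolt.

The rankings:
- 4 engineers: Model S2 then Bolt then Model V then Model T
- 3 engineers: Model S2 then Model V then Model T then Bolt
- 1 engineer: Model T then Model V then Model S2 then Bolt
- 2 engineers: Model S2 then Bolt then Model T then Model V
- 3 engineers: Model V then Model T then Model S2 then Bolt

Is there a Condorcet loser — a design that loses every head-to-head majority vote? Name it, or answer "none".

Bolt

Pairwise majorities:
Model V vs Model S2: Model S2 wins 9–4.
Model V vs Model T: Model V wins 10–3.
Model V vs Bolt: Model V preferred on 3+1+3 = 7 ballots; Model V wins 7–6.
Model S2 vs Model T: Model S2 is ranked higher on 4+3+2 = 9 ballots, Model T on 4. Model S2 wins 9–4.
Model S2 vs Bolt: Model S2, 13–0.
Model T vs Bolt: Model T, 7–6.
Only Bolt has no wins; Bolt is the Condorcet loser.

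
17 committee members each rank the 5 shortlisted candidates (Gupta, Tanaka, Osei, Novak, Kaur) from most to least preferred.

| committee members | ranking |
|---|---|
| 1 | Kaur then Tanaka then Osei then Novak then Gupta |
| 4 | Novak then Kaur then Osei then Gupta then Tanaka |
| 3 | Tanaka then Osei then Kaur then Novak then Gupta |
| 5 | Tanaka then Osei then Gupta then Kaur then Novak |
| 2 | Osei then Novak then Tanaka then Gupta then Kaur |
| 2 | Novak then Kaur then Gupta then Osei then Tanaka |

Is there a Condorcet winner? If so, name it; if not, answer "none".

Pairwise majorities:
Gupta vs Tanaka: 6 to 11, Tanaka.
Gupta vs Osei: 2 to 15, Osei.
Gupta vs Novak: 5 to 12, Novak.
Gupta vs Kaur: 7 to 10, Kaur.
Tanaka vs Osei: 1+3+5 = 9 for Tanaka, 8 for Osei — Tanaka by 9–8.
Tanaka vs Novak: Tanaka preferred on 1+3+5 = 9 ballots; Tanaka wins 9–8.
Tanaka vs Kaur: 10 to 7, Tanaka.
Osei vs Novak: Osei preferred on 1+3+5+2 = 11 ballots; Osei wins 11–6.
Osei vs Kaur: Osei preferred on 3+5+2 = 10 ballots; Osei wins 10–7.
Novak vs Kaur: 8 to 9, Kaur.
Tanaka beats each of Gupta, Osei, Novak, Kaur — Tanaka is the Condorcet winner.

Tanaka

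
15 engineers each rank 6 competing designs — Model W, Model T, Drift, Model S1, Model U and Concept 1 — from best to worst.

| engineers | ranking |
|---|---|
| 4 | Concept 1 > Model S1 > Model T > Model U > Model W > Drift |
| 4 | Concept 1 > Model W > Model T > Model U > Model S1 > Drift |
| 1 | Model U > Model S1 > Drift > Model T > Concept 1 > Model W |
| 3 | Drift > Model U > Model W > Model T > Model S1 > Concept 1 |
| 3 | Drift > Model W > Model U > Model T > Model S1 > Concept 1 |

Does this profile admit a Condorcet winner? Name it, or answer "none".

Head-to-head results (15 engineers):
Model W vs Model T: 4+3+3 = 10 for Model W, 5 for Model T — Model W by 10–5.
Model W vs Drift: Model W preferred on 4+4 = 8 ballots; Model W wins 8–7.
Model W–Model S1: Model W 10–5.
Model W vs Model U: Model U, 8–7.
Model W vs Concept 1: Model W preferred on 3+3 = 6 ballots; Concept 1 wins 9–6.
Model T vs Drift: Model T, 8–7.
Model T vs Model S1: Model T wins 10–5.
Model T vs Model U: 4+4 = 8 for Model T, 7 for Model U — Model T by 8–7.
Model T–Concept 1: Concept 1 8–7.
Drift vs Model S1: Model S1, 9–6.
Drift vs Model U: 6 to 9, Model U.
Drift vs Concept 1: 1+3+3 = 7 for Drift, 8 for Concept 1 — Concept 1 by 8–7.
Model S1 vs Model U: 4 for Model S1, 11 for Model U — Model U by 11–4.
Model S1 vs Concept 1: Concept 1 wins 8–7.
Model U–Concept 1: Concept 1 8–7.
Concept 1 defeats every rival head-to-head and is the Condorcet winner.

Concept 1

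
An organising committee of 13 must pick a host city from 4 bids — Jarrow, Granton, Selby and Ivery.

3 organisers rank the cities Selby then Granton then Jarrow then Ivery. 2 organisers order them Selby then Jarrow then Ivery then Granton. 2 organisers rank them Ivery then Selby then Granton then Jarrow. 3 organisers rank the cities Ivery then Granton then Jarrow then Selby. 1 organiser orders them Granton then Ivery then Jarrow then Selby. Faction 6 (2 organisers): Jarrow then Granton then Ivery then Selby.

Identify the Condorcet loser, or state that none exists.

none

Head-to-head results (13 organisers):
Jarrow vs Granton: Jarrow is ranked higher on 2+2 = 4 ballots, Granton on 9. Granton wins 9–4.
Jarrow vs Selby: Selby, 7–6.
Jarrow vs Ivery: Jarrow is ranked higher on 3+2+2 = 7 ballots, Ivery on 6. Jarrow wins 7–6.
Granton vs Selby: Selby wins 7–6.
Granton vs Ivery: Ivery wins 7–6.
Selby vs Ivery: 5 to 8, Ivery.
No city is winless: Jarrow beats Ivery; Granton beats Jarrow; Selby beats Jarrow; Ivery beats Granton. There is no Condorcet loser.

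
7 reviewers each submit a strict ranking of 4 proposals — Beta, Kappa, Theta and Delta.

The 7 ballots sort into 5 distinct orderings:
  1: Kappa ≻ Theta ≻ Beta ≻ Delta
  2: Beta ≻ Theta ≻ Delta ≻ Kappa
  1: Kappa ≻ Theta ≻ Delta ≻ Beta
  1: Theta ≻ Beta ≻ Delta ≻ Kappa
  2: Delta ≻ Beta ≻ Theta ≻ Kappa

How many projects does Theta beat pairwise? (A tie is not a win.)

2

Theta against each rival (7 reviewers):
Theta vs Beta: Theta preferred on 1+1+1 = 3 ballots; Beta wins 4–3.
Theta vs Kappa: Theta wins 5–2.
Theta vs Delta: Theta is ranked higher on 1+2+1+1 = 5 ballots, Delta on 2. Theta wins 5–2.
Theta beats Kappa, Delta; loses to Beta — 2 pairwise wins.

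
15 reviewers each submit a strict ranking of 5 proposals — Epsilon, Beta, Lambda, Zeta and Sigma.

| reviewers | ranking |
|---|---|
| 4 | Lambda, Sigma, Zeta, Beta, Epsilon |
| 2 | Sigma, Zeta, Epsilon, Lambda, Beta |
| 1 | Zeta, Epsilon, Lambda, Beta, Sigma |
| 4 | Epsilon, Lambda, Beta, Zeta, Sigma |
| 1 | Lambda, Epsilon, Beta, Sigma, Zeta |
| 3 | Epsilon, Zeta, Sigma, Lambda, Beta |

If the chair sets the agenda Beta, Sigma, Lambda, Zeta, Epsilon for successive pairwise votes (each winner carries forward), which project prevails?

Epsilon

Round 1: Beta vs Sigma — 6–9, Sigma advances.
Round 2: Sigma vs Lambda — 5–10, Lambda advances.
Round 3: Lambda vs Zeta — 9–6, Lambda advances.
Round 4: Lambda vs Epsilon — 5–10, Epsilon advances.
The agenda winner is Epsilon.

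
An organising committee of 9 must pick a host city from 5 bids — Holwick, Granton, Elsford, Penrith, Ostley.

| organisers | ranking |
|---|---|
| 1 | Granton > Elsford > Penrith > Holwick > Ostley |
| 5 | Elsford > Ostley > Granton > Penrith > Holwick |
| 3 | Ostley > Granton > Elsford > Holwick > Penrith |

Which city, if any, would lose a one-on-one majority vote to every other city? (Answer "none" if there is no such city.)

Head-to-head results (9 organisers):
Holwick–Granton: Granton 9–0.
Holwick vs Elsford: Elsford, 9–0.
Holwick vs Penrith: Penrith, 6–3.
Holwick vs Ostley: Holwick preferred on 1 ballot; Ostley wins 8–1.
Granton vs Elsford: Elsford wins 5–4.
Granton vs Penrith: Granton is ranked higher on 1+5+3 = 9 ballots, Penrith on 0. Granton wins 9–0.
Granton vs Ostley: Granton is ranked higher on 1 ballot, Ostley on 8. Ostley wins 8–1.
Elsford vs Penrith: Elsford wins 9–0.
Elsford vs Ostley: Elsford, 6–3.
Penrith vs Ostley: Ostley, 8–1.
Only Holwick has no wins; Holwick is the Condorcet loser.

Holwick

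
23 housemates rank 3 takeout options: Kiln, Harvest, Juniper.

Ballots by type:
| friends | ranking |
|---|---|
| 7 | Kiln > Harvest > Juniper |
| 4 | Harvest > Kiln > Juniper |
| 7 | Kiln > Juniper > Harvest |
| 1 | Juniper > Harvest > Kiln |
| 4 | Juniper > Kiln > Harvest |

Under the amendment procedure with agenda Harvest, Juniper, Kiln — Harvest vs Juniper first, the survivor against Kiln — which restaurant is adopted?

Kiln

Round 1: Harvest vs Juniper — 11–12, Juniper advances.
Round 2: Juniper vs Kiln — 5–18, Kiln advances.
Kiln survives the agenda.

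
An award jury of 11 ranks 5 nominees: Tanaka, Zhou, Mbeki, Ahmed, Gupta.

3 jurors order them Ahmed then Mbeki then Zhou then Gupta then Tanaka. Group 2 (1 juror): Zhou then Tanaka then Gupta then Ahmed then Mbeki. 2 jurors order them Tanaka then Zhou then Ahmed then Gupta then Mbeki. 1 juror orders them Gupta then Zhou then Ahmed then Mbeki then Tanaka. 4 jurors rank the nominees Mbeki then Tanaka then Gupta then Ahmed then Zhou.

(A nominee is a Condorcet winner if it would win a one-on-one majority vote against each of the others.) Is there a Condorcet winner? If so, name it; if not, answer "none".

none

Head-to-head results (11 jurors):
Tanaka–Zhou: Tanaka 6–5.
Tanaka vs Mbeki: Mbeki, 8–3.
Tanaka vs Ahmed: Tanaka, 7–4.
Tanaka vs Gupta: Tanaka wins 7–4.
Zhou vs Mbeki: Mbeki wins 7–4.
Zhou vs Ahmed: Ahmed wins 7–4.
Zhou vs Gupta: Zhou wins 6–5.
Mbeki–Ahmed: Ahmed 7–4.
Mbeki vs Gupta: Mbeki wins 7–4.
Ahmed–Gupta: Gupta 6–5.
Each nominee drops at least one matchup (Tanaka loses to Mbeki; Zhou loses to Tanaka; Mbeki loses to Ahmed; Ahmed loses to Tanaka; Gupta loses to Tanaka); the cycle Tanaka beats Ahmed beats Mbeki beats Tanaka rules out a Condorcet winner.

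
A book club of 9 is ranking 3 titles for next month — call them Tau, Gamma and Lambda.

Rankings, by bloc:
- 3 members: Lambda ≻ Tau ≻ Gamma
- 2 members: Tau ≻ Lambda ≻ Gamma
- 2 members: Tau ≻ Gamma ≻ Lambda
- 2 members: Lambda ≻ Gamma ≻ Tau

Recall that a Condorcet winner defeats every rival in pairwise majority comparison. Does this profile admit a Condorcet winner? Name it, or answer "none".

Head-to-head results (9 members):
Tau vs Gamma: 3+2+2 = 7 for Tau, 2 for Gamma — Tau by 7–2.
Tau vs Lambda: 2+2 = 4 for Tau, 5 for Lambda — Lambda by 5–4.
Gamma vs Lambda: Gamma is ranked higher on 2 ballots, Lambda on 7. Lambda wins 7–2.
Lambda wins every pairwise contest, so Lambda is the Condorcet winner.

Lambda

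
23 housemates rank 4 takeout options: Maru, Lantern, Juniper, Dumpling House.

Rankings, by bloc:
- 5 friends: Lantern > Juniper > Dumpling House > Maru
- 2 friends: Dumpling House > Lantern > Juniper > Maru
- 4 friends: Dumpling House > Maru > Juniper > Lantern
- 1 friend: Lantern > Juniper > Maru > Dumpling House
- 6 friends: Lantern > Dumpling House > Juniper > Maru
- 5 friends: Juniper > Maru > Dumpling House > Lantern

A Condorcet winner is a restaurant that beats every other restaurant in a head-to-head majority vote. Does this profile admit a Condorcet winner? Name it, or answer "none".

Check each pair by majority over 23 ballots:
Maru vs Lantern: Maru preferred on 4+5 = 9 ballots; Lantern wins 14–9.
Maru vs Juniper: Maru preferred on 4 ballots; Juniper wins 19–4.
Maru vs Dumpling House: 1+5 = 6 for Maru, 17 for Dumpling House — Dumpling House by 17–6.
Lantern vs Juniper: Lantern preferred on 5+2+1+6 = 14 ballots; Lantern wins 14–9.
Lantern vs Dumpling House: Lantern preferred on 5+1+6 = 12 ballots; Lantern wins 12–11.
Juniper vs Dumpling House: 11 to 12, Dumpling House.
Lantern beats each of Maru, Juniper, Dumpling House — Lantern is the Condorcet winner.

Lantern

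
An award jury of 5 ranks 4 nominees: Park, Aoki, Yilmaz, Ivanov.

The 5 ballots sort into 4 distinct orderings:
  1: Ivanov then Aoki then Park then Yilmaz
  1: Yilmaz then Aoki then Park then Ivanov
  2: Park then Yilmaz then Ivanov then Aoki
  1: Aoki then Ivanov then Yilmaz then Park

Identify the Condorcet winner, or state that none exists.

Head-to-head results (5 jurors):
Park vs Aoki: 2 for Park, 3 for Aoki — Aoki by 3–2.
Park vs Yilmaz: 3 to 2, Park.
Park vs Ivanov: 3 to 2, Park.
Aoki–Yilmaz: Yilmaz 3–2.
Aoki–Ivanov: Ivanov 3–2.
Yilmaz–Ivanov: Yilmaz 3–2.
Every nominee loses at least once (Park loses to Aoki; Aoki loses to Yilmaz; Yilmaz loses to Park; Ivanov loses to Park). The majority relation contains the cycle Park → Yilmaz → Aoki → Park, so there is no Condorcet winner.

none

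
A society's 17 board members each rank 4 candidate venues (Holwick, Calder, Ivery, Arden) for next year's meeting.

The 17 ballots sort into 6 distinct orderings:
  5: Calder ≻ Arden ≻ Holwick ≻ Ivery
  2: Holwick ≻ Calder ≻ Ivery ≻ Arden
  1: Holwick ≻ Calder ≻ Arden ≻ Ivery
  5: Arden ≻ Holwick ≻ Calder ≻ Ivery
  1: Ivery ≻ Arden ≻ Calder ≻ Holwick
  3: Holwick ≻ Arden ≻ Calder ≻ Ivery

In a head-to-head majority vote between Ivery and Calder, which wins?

Ballots ranking Ivery above Calder: 1.
Ballots ranking Calder above Ivery: 17 − 1 = 16.
Calder wins the head-to-head 16–1.

Calder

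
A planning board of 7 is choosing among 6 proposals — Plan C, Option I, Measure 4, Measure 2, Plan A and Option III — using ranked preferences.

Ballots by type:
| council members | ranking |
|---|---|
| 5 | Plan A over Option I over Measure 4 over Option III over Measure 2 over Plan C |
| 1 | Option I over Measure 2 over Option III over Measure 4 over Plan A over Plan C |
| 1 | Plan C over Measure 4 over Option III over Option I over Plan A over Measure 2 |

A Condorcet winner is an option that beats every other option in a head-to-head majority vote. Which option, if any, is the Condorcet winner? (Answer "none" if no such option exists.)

Plan A

Pairwise majorities:
Plan C–Option I: Option I 6–1.
Plan C vs Measure 4: 1 for Plan C, 6 for Measure 4 — Measure 4 by 6–1.
Plan C vs Measure 2: Plan C preferred on 1 ballot; Measure 2 wins 6–1.
Plan C vs Plan A: 1 for Plan C, 6 for Plan A — Plan A by 6–1.
Plan C vs Option III: Plan C is ranked higher on 1 ballot, Option III on 6. Option III wins 6–1.
Option I vs Measure 4: Option I wins 6–1.
Option I vs Measure 2: Option I is ranked higher on 5+1+1 = 7 ballots, Measure 2 on 0. Option I wins 7–0.
Option I vs Plan A: Option I preferred on 1+1 = 2 ballots; Plan A wins 5–2.
Option I vs Option III: Option I is ranked higher on 5+1 = 6 ballots, Option III on 1. Option I wins 6–1.
Measure 4 vs Measure 2: Measure 4 preferred on 5+1 = 6 ballots; Measure 4 wins 6–1.
Measure 4 vs Plan A: Measure 4 preferred on 1+1 = 2 ballots; Plan A wins 5–2.
Measure 4–Option III: Measure 4 6–1.
Measure 2 vs Plan A: Plan A wins 6–1.
Measure 2 vs Option III: Option III, 6–1.
Plan A vs Option III: Plan A, 5–2.
Plan A wins every pairwise contest, so Plan A is the Condorcet winner.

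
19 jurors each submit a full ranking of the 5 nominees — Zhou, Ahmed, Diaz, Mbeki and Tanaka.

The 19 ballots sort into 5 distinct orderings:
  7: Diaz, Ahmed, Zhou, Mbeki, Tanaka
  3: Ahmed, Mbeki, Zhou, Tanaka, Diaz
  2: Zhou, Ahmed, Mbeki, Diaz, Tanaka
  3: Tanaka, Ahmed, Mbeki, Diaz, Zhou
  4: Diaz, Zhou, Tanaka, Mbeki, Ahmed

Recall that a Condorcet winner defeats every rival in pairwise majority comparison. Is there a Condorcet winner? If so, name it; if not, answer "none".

Diaz

Check each pair by majority over 19 ballots:
Zhou vs Ahmed: Zhou preferred on 2+4 = 6 ballots; Ahmed wins 13–6.
Zhou vs Diaz: Zhou preferred on 3+2 = 5 ballots; Diaz wins 14–5.
Zhou vs Mbeki: 7+2+4 = 13 for Zhou, 6 for Mbeki — Zhou by 13–6.
Zhou vs Tanaka: 16 to 3, Zhou.
Ahmed vs Diaz: Diaz, 11–8.
Ahmed vs Mbeki: Ahmed, 15–4.
Ahmed vs Tanaka: Ahmed, 12–7.
Diaz vs Mbeki: Diaz wins 11–8.
Diaz vs Tanaka: Diaz wins 13–6.
Mbeki vs Tanaka: Mbeki wins 12–7.
Diaz beats each of Zhou, Ahmed, Mbeki, Tanaka — Diaz is the Condorcet winner.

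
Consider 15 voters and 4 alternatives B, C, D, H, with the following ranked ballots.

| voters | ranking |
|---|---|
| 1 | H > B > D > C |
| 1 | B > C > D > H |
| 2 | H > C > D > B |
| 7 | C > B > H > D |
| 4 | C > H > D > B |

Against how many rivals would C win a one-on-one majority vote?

C against each rival (15 voters):
C vs B: 13 to 2, C.
C vs D: C is ranked higher on 1+2+7+4 = 14 ballots, D on 1. C wins 14–1.
C vs H: C is ranked higher on 1+7+4 = 12 ballots, H on 3. C wins 12–3.
C beats B, D, H — 3 pairwise wins.

3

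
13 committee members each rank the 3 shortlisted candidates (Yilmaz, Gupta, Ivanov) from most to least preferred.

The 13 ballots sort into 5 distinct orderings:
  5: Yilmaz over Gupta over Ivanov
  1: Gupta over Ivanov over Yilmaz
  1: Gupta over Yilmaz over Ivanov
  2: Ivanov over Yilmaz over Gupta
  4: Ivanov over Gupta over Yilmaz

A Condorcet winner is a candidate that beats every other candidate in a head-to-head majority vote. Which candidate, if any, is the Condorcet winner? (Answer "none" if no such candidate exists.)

none

Pairwise majorities:
Yilmaz vs Gupta: 7 to 6, Yilmaz.
Yilmaz vs Ivanov: 6 to 7, Ivanov.
Gupta vs Ivanov: Gupta is ranked higher on 5+1+1 = 7 ballots, Ivanov on 6. Gupta wins 7–6.
No candidate is unbeaten: Yilmaz loses to Ivanov; Gupta loses to Yilmaz; Ivanov loses to Gupta. In particular Yilmaz > Gupta > Ivanov > Yilmaz is a majority cycle — no Condorcet winner exists.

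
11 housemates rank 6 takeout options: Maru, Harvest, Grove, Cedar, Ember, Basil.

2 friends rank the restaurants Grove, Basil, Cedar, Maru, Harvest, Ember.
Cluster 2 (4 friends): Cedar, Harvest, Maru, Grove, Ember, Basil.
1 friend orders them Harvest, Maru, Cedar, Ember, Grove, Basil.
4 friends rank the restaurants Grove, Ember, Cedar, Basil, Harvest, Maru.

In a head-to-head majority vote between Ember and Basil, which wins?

Ember

Ballots ranking Ember above Basil: 4 + 1 + 4 = 9.
Ballots ranking Basil above Ember: 11 − 9 = 2.
Ember wins the head-to-head 9–2.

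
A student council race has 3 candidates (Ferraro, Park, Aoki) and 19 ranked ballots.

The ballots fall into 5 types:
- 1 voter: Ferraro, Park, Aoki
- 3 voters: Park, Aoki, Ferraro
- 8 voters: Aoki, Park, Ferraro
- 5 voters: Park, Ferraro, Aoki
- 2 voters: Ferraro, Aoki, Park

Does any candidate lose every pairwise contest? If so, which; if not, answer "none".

Ferraro

Pairwise majorities:
Ferraro vs Park: Ferraro preferred on 1+2 = 3 ballots; Park wins 16–3.
Ferraro vs Aoki: Aoki wins 11–8.
Park vs Aoki: 9 to 10, Aoki.
Ferraro is beaten in every head-to-head and is the Condorcet loser.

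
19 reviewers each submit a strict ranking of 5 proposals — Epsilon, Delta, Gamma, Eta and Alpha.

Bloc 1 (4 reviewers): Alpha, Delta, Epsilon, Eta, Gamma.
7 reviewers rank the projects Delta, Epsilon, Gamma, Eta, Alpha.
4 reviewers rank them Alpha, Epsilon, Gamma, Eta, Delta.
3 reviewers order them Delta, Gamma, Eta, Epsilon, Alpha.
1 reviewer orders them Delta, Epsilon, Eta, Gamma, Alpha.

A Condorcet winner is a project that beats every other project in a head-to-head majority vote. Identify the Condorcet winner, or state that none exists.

Delta

Pairwise majorities:
Epsilon–Delta: Delta 15–4.
Epsilon vs Gamma: Epsilon, 16–3.
Epsilon vs Eta: Epsilon wins 16–3.
Epsilon–Alpha: Epsilon 11–8.
Delta–Gamma: Delta 15–4.
Delta vs Eta: Delta, 15–4.
Delta–Alpha: Delta 11–8.
Gamma vs Eta: Gamma wins 14–5.
Gamma–Alpha: Gamma 11–8.
Eta–Alpha: Eta 11–8.
Only Delta has no losses; Delta is the Condorcet winner.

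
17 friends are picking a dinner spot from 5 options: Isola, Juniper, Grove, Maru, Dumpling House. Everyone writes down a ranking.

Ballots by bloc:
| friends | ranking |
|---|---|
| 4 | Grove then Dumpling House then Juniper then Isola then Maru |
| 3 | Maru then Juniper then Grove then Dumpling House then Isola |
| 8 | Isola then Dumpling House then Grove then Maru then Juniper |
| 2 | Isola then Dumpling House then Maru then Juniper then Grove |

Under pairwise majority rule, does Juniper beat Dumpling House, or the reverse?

Dumpling House

Ballots ranking Juniper above Dumpling House: 3.
Ballots ranking Dumpling House above Juniper: 17 − 3 = 14.
Dumpling House wins the head-to-head 14–3.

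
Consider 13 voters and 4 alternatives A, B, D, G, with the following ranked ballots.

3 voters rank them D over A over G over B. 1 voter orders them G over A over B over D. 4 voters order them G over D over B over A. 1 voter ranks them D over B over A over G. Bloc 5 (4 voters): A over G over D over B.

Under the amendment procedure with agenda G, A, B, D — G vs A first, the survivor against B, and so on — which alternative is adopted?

Round 1: G vs A — 5–8, A advances.
Round 2: A vs B — 8–5, A advances.
Round 3: A vs D — 5–8, D advances.
The agenda winner is D.

D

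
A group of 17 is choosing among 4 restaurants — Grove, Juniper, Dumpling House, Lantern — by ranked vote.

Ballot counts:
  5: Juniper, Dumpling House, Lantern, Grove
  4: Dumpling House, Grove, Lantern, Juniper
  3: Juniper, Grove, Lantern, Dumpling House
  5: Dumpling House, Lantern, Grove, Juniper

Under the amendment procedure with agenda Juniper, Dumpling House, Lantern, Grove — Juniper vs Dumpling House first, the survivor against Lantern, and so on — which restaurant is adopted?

Round 1: Juniper vs Dumpling House — 8–9, Dumpling House advances.
Round 2: Dumpling House vs Lantern — 14–3, Dumpling House advances.
Round 3: Dumpling House vs Grove — 14–3, Dumpling House advances.
The agenda winner is Dumpling House.

Dumpling House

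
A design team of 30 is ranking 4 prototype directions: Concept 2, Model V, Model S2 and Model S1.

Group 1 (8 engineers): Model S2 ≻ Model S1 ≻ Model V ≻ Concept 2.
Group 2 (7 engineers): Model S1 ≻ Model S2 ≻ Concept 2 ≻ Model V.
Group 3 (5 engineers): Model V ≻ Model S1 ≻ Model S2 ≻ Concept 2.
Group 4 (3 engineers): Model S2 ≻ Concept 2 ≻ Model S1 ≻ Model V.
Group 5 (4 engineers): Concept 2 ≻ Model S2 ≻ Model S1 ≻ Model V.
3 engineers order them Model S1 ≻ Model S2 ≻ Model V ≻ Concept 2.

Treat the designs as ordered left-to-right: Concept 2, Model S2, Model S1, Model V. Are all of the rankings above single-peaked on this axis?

Axis positions: Concept 2=1, Model S2=2, Model S1=3, Model V=4.
Group 1 (peak Model S2 at position 2): ranking walks positions 2-3-4-1, expanding outward from the peak — single-peaked.
Group 2 (peak Model S1 at position 3): ranking walks positions 3-2-1-4, expanding outward from the peak — single-peaked.
Group 3 (peak Model V at position 4): ranking walks positions 4-3-2-1, expanding outward from the peak — single-peaked.
Group 4 (peak Model S2 at position 2): ranking walks positions 2-1-3-4, expanding outward from the peak — single-peaked.
Group 5 (peak Concept 2 at position 1): ranking walks positions 1-2-3-4, expanding outward from the peak — single-peaked.
Group 6 (peak Model S1 at position 3): ranking walks positions 3-2-4-1, expanding outward from the peak — single-peaked.
Every ranking is single-peaked on this axis.

yes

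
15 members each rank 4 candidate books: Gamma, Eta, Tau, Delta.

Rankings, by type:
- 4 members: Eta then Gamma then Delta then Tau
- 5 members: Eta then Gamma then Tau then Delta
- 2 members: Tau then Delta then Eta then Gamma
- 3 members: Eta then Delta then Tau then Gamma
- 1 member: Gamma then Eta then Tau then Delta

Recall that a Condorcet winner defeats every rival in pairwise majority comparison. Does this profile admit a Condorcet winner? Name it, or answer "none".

Eta

Head-to-head results (15 members):
Gamma vs Eta: Eta, 14–1.
Gamma–Tau: Gamma 10–5.
Gamma vs Delta: 10 to 5, Gamma.
Eta vs Tau: Eta, 13–2.
Eta–Delta: Eta 13–2.
Tau–Delta: Tau 8–7.
Eta beats each of Gamma, Tau, Delta — Eta is the Condorcet winner.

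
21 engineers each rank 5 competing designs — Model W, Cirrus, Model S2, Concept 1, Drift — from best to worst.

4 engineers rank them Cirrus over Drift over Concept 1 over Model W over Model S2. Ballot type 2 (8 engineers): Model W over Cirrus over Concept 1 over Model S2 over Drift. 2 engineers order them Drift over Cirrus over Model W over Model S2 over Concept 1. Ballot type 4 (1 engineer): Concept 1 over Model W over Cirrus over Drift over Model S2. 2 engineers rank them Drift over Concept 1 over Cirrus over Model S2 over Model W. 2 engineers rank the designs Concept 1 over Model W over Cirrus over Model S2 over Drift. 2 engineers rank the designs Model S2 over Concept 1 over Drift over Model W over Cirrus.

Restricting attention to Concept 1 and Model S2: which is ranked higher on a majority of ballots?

Ballots ranking Concept 1 above Model S2: 4 + 8 + 1 + 2 + 2 = 17.
Ballots ranking Model S2 above Concept 1: 21 − 17 = 4.
Concept 1 wins the head-to-head 17–4.

Concept 1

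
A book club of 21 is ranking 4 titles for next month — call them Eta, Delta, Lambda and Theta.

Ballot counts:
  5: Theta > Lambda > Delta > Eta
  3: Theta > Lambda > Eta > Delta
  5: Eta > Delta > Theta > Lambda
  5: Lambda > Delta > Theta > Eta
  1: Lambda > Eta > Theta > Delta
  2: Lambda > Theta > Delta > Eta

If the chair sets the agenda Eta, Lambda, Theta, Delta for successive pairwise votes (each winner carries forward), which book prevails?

Theta

Round 1: Eta vs Lambda — 5–16, Lambda advances.
Round 2: Lambda vs Theta — 8–13, Theta advances.
Round 3: Theta vs Delta — 11–10, Theta advances.
The agenda winner is Theta.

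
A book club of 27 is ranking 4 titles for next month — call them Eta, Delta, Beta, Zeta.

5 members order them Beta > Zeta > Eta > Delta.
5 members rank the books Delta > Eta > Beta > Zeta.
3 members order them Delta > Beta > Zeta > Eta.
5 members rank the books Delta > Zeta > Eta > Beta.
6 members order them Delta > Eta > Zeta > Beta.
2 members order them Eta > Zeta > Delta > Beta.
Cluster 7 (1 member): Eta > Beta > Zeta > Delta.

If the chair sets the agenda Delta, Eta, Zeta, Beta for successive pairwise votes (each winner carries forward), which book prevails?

Delta

Round 1: Delta vs Eta — 19–8, Delta advances.
Round 2: Delta vs Zeta — 19–8, Delta advances.
Round 3: Delta vs Beta — 21–6, Delta advances.
Delta survives the agenda.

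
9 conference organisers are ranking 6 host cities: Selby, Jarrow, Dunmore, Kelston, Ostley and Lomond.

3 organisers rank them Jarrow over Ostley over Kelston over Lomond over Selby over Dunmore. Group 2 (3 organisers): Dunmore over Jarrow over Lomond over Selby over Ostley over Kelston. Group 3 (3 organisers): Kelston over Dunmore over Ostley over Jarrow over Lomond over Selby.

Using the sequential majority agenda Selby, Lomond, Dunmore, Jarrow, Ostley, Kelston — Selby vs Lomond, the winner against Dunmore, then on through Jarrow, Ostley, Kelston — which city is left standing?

Round 1: Selby vs Lomond — 0–9, Lomond advances.
Round 2: Lomond vs Dunmore — 3–6, Dunmore advances.
Round 3: Dunmore vs Jarrow — 6–3, Dunmore advances.
Round 4: Dunmore vs Ostley — 6–3, Dunmore advances.
Round 5: Dunmore vs Kelston — 3–6, Kelston advances.
Kelston survives the agenda.

Kelston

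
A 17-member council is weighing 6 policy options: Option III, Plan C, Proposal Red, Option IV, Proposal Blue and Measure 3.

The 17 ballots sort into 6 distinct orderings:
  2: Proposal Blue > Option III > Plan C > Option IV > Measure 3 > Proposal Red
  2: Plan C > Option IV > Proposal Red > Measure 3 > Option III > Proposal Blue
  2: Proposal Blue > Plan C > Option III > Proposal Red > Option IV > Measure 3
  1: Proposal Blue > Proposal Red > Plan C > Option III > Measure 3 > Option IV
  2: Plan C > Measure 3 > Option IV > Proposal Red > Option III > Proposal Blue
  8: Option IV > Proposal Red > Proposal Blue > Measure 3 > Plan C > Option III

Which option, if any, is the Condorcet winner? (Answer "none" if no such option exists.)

none

Check each pair by majority over 17 ballots:
Option III vs Plan C: Plan C, 15–2.
Option III–Proposal Red: Proposal Red 13–4.
Option III vs Option IV: Option IV wins 12–5.
Option III vs Proposal Blue: Proposal Blue wins 13–4.
Option III vs Measure 3: Measure 3, 12–5.
Plan C–Proposal Red: Proposal Red 9–8.
Plan C–Option IV: Plan C 9–8.
Plan C vs Proposal Blue: Proposal Blue, 13–4.
Plan C vs Measure 3: Plan C, 9–8.
Proposal Red vs Option IV: Option IV wins 14–3.
Proposal Red–Proposal Blue: Proposal Red 12–5.
Proposal Red–Measure 3: Proposal Red 13–4.
Option IV vs Proposal Blue: Option IV, 12–5.
Option IV vs Measure 3: Option IV, 14–3.
Proposal Blue vs Measure 3: Proposal Blue wins 13–4.
Every option loses at least once (Option III loses to Plan C; Plan C loses to Proposal Red; Proposal Red loses to Option IV; Option IV loses to Plan C; Proposal Blue loses to Proposal Red; Measure 3 loses to Plan C). The majority relation contains the cycle Plan C > Option IV > Proposal Red > Plan C, so there is no Condorcet winner.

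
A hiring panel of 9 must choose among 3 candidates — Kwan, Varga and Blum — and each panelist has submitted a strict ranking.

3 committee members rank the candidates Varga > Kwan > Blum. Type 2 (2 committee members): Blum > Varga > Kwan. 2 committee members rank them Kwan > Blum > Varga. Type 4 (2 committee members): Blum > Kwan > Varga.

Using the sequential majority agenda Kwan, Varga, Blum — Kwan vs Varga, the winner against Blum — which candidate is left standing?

Blum

Round 1: Kwan vs Varga — 4–5, Varga advances.
Round 2: Varga vs Blum — 3–6, Blum advances.
The agenda winner is Blum.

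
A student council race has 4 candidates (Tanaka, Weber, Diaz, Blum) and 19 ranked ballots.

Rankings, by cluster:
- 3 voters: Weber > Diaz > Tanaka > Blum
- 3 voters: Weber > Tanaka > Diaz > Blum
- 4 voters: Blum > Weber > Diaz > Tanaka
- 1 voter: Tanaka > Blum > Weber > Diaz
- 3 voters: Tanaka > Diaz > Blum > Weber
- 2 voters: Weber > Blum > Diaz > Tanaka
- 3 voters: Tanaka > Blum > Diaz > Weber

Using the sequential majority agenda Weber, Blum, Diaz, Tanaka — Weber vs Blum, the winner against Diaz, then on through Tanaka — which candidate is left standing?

Tanaka

Round 1: Weber vs Blum — 8–11, Blum advances.
Round 2: Blum vs Diaz — 10–9, Blum advances.
Round 3: Blum vs Tanaka — 6–13, Tanaka advances.
The agenda winner is Tanaka.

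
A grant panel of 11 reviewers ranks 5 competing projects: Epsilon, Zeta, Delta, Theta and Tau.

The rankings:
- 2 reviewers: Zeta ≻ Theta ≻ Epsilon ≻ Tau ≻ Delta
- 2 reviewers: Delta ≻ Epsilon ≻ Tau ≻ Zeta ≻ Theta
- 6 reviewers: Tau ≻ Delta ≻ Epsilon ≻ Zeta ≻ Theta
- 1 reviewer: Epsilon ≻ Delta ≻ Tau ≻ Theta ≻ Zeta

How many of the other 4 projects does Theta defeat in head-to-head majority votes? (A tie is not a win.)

Theta against each rival (11 reviewers):
Theta vs Epsilon: Theta preferred on 2 ballots; Epsilon wins 9–2.
Theta vs Zeta: Theta preferred on 1 ballot; Zeta wins 10–1.
Theta vs Delta: 2 to 9, Delta.
Theta vs Tau: Tau, 9–2.
Theta beats no one; loses to Epsilon, Zeta, Delta, Tau — 0 pairwise wins.

0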